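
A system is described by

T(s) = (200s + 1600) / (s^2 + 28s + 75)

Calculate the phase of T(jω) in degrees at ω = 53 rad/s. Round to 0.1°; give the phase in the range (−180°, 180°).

Substitute s = j53:
Numerator: 200(j53) + 1600 = 1600 + j10600
Denominator: (j53)^2 + 28(j53) + 75 = -2734 + j1484
|N| = √(1600² + 10600²) ≈ 10720, ∠N ≈ 81.42°
|D| = √(2734² + 1484²) ≈ 3110.8, ∠D ≈ 151.51°
∠T = 81.42° − 151.51° = -70.09°

-70.1°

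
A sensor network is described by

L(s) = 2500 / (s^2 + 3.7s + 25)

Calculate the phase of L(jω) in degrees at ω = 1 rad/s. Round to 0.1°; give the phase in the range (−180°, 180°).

-8.8°

At s = jω = j1:
quadratic: (j1)² + 3.7·j1 + 25 = 24 + j3.7 → |·| ≈ 24.284, ∠ ≈ 8.76°
∠L = 0.00° − 8.76° = -8.76°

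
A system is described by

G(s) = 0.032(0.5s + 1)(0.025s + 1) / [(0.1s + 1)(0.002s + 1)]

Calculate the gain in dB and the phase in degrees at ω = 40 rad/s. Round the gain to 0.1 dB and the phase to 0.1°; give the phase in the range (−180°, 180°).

At ω = 40 rad/s:
zero (1 + j40·0.5) = 1 + j20 → |·| ≈ 20.025, ∠ ≈ 87.14°
zero (1 + j40·0.025) = 1 + j1 → |·| ≈ 1.4142, ∠ ≈ 45.00°
pole (1 + j40·0.1) = 1 + j4 → |·| ≈ 4.1231, ∠ ≈ 75.96°
pole (1 + j40·0.002) = 1 + j0.08 → |·| ≈ 1.0032, ∠ ≈ 4.57°
|G| = 0.032 · 20.025 · 1.4142 / (4.1231 · 1.0032) ≈ 0.21909
Gain = 20 log₁₀(0.21909) ≈ -13.19 dB
∠G = (87.14° + 45.00°) − (75.96° + 4.57°) = 51.61°

-13.2 dB, 51.6°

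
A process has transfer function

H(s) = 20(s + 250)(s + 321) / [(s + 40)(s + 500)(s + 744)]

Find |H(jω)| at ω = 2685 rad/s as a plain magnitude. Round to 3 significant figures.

At s = jω = j2685:
zero (s+250): 250 + j2685 → |·| = √(250²+2685²) = √7271725 ≈ 2696.6, ∠ = arctan(2685/250) ≈ 84.68°
zero (s+321): 321 + j2685 → |·| = √(321²+2685²) = √7312266 ≈ 2704.1, ∠ = arctan(2685/321) ≈ 83.18°
pole (s+40): 40 + j2685 → |·| = √(40²+2685²) = √7210825 ≈ 2685.3, ∠ = arctan(2685/40) ≈ 89.15°
pole (s+500): 500 + j2685 → |·| = √(500²+2685²) = √7459225 ≈ 2731.2, ∠ = arctan(2685/500) ≈ 79.45°
pole (s+744): 744 + j2685 → |·| = √(744²+2685²) = √7762761 ≈ 2786.2, ∠ = arctan(2685/744) ≈ 74.51°
|H| = 20 · 7.2919e+06 / 2.0434e+10 ≈ 0.007137

0.00714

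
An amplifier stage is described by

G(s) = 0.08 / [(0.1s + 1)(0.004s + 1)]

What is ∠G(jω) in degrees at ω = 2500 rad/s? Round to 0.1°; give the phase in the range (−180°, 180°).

-174.1°

At ω = 2500 rad/s:
pole (1 + j2500·0.1) = 1 + j250 → |·| ≈ 250, ∠ ≈ 89.77°
pole (1 + j2500·0.004) = 1 + j10 → |·| ≈ 10.05, ∠ ≈ 84.29°
∠G = (0°) − (89.77° + 84.29°) = -174.06°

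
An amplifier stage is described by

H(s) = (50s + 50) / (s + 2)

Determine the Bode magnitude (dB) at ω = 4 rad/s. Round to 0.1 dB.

33.3 dB

Substitute s = j4:
Numerator: 50(j4) + 50 = 50 + j200
Denominator: (j4) + 2 = 2 + j4
|N| = √(50² + 200²) ≈ 206.16, ∠N ≈ 75.96°
|D| = √(2² + 4²) ≈ 4.4721, ∠D ≈ 63.43°
|H| = 206.16 / 4.4721 ≈ 46.099
Gain = 20 log₁₀(46.099) ≈ 33.27 dB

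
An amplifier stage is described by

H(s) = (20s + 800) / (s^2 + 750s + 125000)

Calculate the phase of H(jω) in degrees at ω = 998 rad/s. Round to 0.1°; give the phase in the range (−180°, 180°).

-51.6°

Substitute s = j998:
Numerator: 20(j998) + 800 = 800 + j19960
Denominator: (j998)^2 + 750(j998) + 125000 = -871004 + j748500
|N| = √(800² + 19960²) ≈ 19976, ∠N ≈ 87.70°
|D| = √(871004² + 748500²) ≈ 1.1484e+06, ∠D ≈ 139.33°
∠H = 87.70° − 139.33° = -51.63°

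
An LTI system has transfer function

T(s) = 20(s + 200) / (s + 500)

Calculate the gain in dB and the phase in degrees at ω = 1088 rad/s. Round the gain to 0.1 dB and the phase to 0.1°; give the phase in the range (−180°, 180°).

At s = jω = j1088:
zero (s+200): 200 + j1088 → |·| = √(200²+1088²) = √1223744 ≈ 1106.2, ∠ = arctan(1088/200) ≈ 79.58°
pole (s+500): 500 + j1088 → |·| = √(500²+1088²) = √1433744 ≈ 1197.4, ∠ = arctan(1088/500) ≈ 65.32°
|T| = 20 · 1106.2 / 1197.4 ≈ 18.477
Gain = 20 log₁₀(18.477) ≈ 25.33 dB
∠T = 79.58° − 65.32° = 14.26°

25.3 dB, 14.3°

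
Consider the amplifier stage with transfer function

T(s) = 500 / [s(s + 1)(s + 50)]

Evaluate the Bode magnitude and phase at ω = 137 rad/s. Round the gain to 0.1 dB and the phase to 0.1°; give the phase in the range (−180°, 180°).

-74.8 dB, 110.5°

At s = jω = j137:
pole (s+1): 1 + j137 → |·| = √(1²+137²) = √18770 ≈ 137, ∠ = arctan(137/1) ≈ 89.58°
pole (s+50): 50 + j137 → |·| = √(50²+137²) = √21269 ≈ 145.84, ∠ = arctan(137/50) ≈ 69.95°
pole at origin: |s| = 137, ∠ = 90.00° (in denominator)
|T| = 500 / 2.7373e+06 ≈ 0.00018266
Gain = 20 log₁₀(0.00018266) ≈ -74.77 dB
∠T = 0.00° − 249.53° = -249.53° ≡ 110.47° (principal value)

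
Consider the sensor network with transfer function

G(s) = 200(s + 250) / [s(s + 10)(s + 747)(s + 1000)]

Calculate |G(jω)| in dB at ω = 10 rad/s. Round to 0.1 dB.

At s = jω = j10:
zero (s+250): 250 + j10 → |·| = √(250²+10²) = √62600 ≈ 250.2, ∠ = arctan(10/250) ≈ 2.29°
pole (s+10): 10 + j10 → |·| = √(10²+10²) = √200 ≈ 14.142, ∠ = arctan(10/10) ≈ 45.00°
pole (s+747): 747 + j10 → |·| = √(747²+10²) = √558109 ≈ 747.07, ∠ = arctan(10/747) ≈ 0.77°
pole (s+1000): 1000 + j10 → |·| = √(1000²+10²) = √1000100 ≈ 1000, ∠ = arctan(10/1000) ≈ 0.57°
pole at origin: |s| = 10, ∠ = 90.00° (in denominator)
|G| = 200 · 250.2 / 1.0565e+08 ≈ 0.00047364
Gain = 20 log₁₀(0.00047364) ≈ -66.49 dB

-66.5 dB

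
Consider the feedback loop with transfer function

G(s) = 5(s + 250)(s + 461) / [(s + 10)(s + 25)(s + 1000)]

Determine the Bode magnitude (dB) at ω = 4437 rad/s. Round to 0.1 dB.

At s = jω = j4437:
zero (s+250): 250 + j4437 → |·| = √(250²+4437²) = √19749469 ≈ 4444, ∠ = arctan(4437/250) ≈ 86.78°
zero (s+461): 461 + j4437 → |·| = √(461²+4437²) = √19899490 ≈ 4460.9, ∠ = arctan(4437/461) ≈ 84.07°
pole (s+10): 10 + j4437 → |·| = √(10²+4437²) = √19687069 ≈ 4437, ∠ = arctan(4437/10) ≈ 89.87°
pole (s+25): 25 + j4437 → |·| = √(25²+4437²) = √19687594 ≈ 4437.1, ∠ = arctan(4437/25) ≈ 89.68°
pole (s+1000): 1000 + j4437 → |·| = √(1000²+4437²) = √20686969 ≈ 4548.3, ∠ = arctan(4437/1000) ≈ 77.30°
|G| = 5 · 1.9824e+07 / 8.9544e+10 ≈ 0.0011069
Gain = 20 log₁₀(0.0011069) ≈ -59.12 dB

-59.1 dB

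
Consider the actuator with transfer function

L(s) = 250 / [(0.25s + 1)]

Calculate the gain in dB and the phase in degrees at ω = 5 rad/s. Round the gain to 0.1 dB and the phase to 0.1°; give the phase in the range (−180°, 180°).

43.9 dB, -51.3°

At ω = 5 rad/s:
pole (1 + j5·0.25) = 1 + j1.25 → |·| ≈ 1.6008, ∠ ≈ 51.34°
|L| = 250 · 1 / (1.6008) ≈ 156.17
Gain = 20 log₁₀(156.17) ≈ 43.87 dB
∠L = (0°) − (51.34°) = -51.34°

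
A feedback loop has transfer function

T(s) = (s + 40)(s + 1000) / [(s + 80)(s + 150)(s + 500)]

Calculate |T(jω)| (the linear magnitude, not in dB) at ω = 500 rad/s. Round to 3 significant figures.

At s = jω = j500:
zero (s+40): 40 + j500 → |·| = √(40²+500²) = √251600 ≈ 501.6, ∠ = arctan(500/40) ≈ 85.43°
zero (s+1000): 1000 + j500 → |·| = √(1000²+500²) = √1250000 ≈ 1118, ∠ = arctan(500/1000) ≈ 26.57°
pole (s+80): 80 + j500 → |·| = √(80²+500²) = √256400 ≈ 506.36, ∠ = arctan(500/80) ≈ 80.91°
pole (s+150): 150 + j500 → |·| = √(150²+500²) = √272500 ≈ 522.02, ∠ = arctan(500/150) ≈ 73.30°
pole (s+500): 500 + j500 → |·| = √(500²+500²) = √500000 ≈ 707.11, ∠ = arctan(500/500) ≈ 45.00°
|T| = 1 · 5.6079e+05 / 1.8691e+08 ≈ 0.0030003

0.00300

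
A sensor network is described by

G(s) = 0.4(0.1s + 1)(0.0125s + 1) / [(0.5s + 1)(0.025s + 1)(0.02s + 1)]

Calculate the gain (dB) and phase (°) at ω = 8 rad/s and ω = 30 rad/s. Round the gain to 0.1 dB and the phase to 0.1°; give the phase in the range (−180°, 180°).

ω = 8: -18.4 dB, -52.0°; ω = 30: -24.2 dB, -61.9°

At ω = 8 rad/s:
zero (1 + j8·0.1) = 1 + j0.8 → |·| ≈ 1.2806, ∠ ≈ 38.66°
zero (1 + j8·0.0125) = 1 + j0.1 → |·| ≈ 1.005, ∠ ≈ 5.71°
pole (1 + j8·0.5) = 1 + j4 → |·| ≈ 4.1231, ∠ ≈ 75.96°
pole (1 + j8·0.025) = 1 + j0.2 → |·| ≈ 1.0198, ∠ ≈ 11.31°
pole (1 + j8·0.02) = 1 + j0.16 → |·| ≈ 1.0127, ∠ ≈ 9.09°
|G| = 0.4 · 1.2806 · 1.005 / (4.1231 · 1.0198 · 1.0127) ≈ 0.1209
Gain = 20 log₁₀(0.1209) ≈ -18.35 dB
∠G = (38.66° + 5.71°) − (75.96° + 11.31° + 9.09°) = -51.99°

At ω = 30 rad/s:
zero (1 + j30·0.1) = 1 + j3 → |·| ≈ 3.1623, ∠ ≈ 71.57°
zero (1 + j30·0.0125) = 1 + j0.375 → |·| ≈ 1.068, ∠ ≈ 20.56°
pole (1 + j30·0.5) = 1 + j15 → |·| ≈ 15.033, ∠ ≈ 86.19°
pole (1 + j30·0.025) = 1 + j0.75 → |·| ≈ 1.25, ∠ ≈ 36.87°
pole (1 + j30·0.02) = 1 + j0.6 → |·| ≈ 1.1662, ∠ ≈ 30.96°
|G| = 0.4 · 3.1623 · 1.068 / (15.033 · 1.25 · 1.1662) ≈ 0.061646
Gain = 20 log₁₀(0.061646) ≈ -24.20 dB
∠G = (71.57° + 20.56°) − (86.19° + 36.87° + 30.96°) = -61.89°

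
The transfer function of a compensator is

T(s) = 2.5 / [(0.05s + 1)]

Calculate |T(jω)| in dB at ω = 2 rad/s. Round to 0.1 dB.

7.9 dB

At ω = 2 rad/s:
pole (1 + j2·0.05) = 1 + j0.1 → |·| ≈ 1.005, ∠ ≈ 5.71°
|T| = 2.5 · 1 / (1.005) ≈ 2.4876
Gain = 20 log₁₀(2.4876) ≈ 7.92 dB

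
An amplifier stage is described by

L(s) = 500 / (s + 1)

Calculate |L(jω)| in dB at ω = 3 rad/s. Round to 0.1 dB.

At s = jω = j3:
pole (s+1): 1 + j3 → |·| = √(1²+3²) = √10 ≈ 3.1623, ∠ = arctan(3/1) ≈ 71.57°
|L| = 500 / 3.1623 ≈ 158.11
Gain = 20 log₁₀(158.11) ≈ 43.98 dB

44.0 dB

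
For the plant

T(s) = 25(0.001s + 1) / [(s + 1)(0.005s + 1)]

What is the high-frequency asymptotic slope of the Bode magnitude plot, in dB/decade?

-20 dB/decade

Each pole contributes −20 dB/decade at high frequency; each zero contributes +20 dB/decade.
Net: 1 zero(s) − 2 pole(s) → -20 dB/decade.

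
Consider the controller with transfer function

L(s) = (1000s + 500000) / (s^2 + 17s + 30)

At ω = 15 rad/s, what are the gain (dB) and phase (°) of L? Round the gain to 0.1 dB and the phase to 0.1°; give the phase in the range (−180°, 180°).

63.9 dB, -125.7°

Substitute s = j15:
Numerator: 1000(j15) + 500000 = 500000 + j15000
Denominator: (j15)^2 + 17(j15) + 30 = -195 + j255
|N| = √(500000² + 15000²) ≈ 5.0022e+05, ∠N ≈ 1.72°
|D| = √(195² + 255²) ≈ 321.01, ∠D ≈ 127.41°
|L| = 5.0022e+05 / 321.01 ≈ 1558.3
Gain = 20 log₁₀(1558.3) ≈ 63.85 dB
∠L = 1.72° − 127.41° = -125.69°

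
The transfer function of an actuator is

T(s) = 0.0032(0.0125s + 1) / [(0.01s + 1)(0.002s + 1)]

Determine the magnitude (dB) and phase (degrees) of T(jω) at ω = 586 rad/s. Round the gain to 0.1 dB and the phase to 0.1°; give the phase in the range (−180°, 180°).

-51.8 dB, -47.6°

At ω = 586 rad/s:
zero (1 + j586·0.0125) = 1 + j7.325 → |·| ≈ 7.3929, ∠ ≈ 82.23°
pole (1 + j586·0.01) = 1 + j5.86 → |·| ≈ 5.9447, ∠ ≈ 80.32°
pole (1 + j586·0.002) = 1 + j1.172 → |·| ≈ 1.5406, ∠ ≈ 49.53°
|T| = 0.0032 · 7.3929 / (5.9447 · 1.5406) ≈ 0.0025831
Gain = 20 log₁₀(0.0025831) ≈ -51.76 dB
∠T = (82.23°) − (80.32° + 49.53°) = -47.62°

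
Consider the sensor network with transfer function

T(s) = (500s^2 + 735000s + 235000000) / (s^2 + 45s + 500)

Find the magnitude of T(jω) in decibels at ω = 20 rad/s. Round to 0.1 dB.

Substitute s = j20:
Numerator: 500(j20)^2 + 735000(j20) + 235000000 = 234800000 + j14700000
Denominator: (j20)^2 + 45(j20) + 500 = 100 + j900
|N| = √(234800000² + 14700000²) ≈ 2.3526e+08, ∠N ≈ 3.58°
|D| = √(100² + 900²) ≈ 905.54, ∠D ≈ 83.66°
|T| = 2.3526e+08 / 905.54 ≈ 2.598e+05
Gain = 20 log₁₀(2.598e+05) ≈ 108.29 dB

108.3 dB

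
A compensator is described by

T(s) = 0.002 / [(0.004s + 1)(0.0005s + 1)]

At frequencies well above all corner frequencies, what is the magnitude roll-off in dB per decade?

Each pole contributes −20 dB/decade at high frequency; each zero contributes +20 dB/decade.
Net: 0 zero(s) − 2 pole(s) → -40 dB/decade.

-40 dB/decade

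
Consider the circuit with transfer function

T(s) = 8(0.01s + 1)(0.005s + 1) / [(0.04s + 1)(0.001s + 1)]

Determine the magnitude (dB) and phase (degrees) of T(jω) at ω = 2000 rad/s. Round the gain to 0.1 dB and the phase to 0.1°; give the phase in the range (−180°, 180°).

19.1 dB, 18.7°

At ω = 2000 rad/s:
zero (1 + j2000·0.01) = 1 + j20 → |·| ≈ 20.025, ∠ ≈ 87.14°
zero (1 + j2000·0.005) = 1 + j10 → |·| ≈ 10.05, ∠ ≈ 84.29°
pole (1 + j2000·0.04) = 1 + j80 → |·| ≈ 80.006, ∠ ≈ 89.28°
pole (1 + j2000·0.001) = 1 + j2 → |·| ≈ 2.2361, ∠ ≈ 63.43°
|T| = 8 · 20.025 · 10.05 / (80.006 · 2.2361) ≈ 8.9994
Gain = 20 log₁₀(8.9994) ≈ 19.08 dB
∠T = (87.14° + 84.29°) − (89.28° + 63.43°) = 18.72°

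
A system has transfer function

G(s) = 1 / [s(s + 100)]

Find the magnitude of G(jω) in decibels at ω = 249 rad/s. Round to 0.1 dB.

-96.5 dB

At s = jω = j249:
pole (s+100): 100 + j249 → |·| = √(100²+249²) = √72001 ≈ 268.33, ∠ = arctan(249/100) ≈ 68.12°
pole at origin: |s| = 249, ∠ = 90.00° (in denominator)
|G| = 1 / 66814 ≈ 1.4967e-05
Gain = 20 log₁₀(1.4967e-05) ≈ -96.50 dB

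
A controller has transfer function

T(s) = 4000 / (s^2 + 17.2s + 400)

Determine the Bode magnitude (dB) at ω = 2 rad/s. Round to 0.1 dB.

At s = jω = j2:
quadratic: (j2)² + 17.2·j2 + 400 = 396 + j34.4 → |·| ≈ 397.49, ∠ ≈ 4.96°
|T| = 4000 / 397.49 ≈ 10.063
Gain = 20 log₁₀(10.063) ≈ 20.05 dB

20.1 dB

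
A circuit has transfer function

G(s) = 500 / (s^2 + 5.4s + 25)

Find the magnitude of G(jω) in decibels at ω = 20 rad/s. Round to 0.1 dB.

At s = jω = j20:
quadratic: (j20)² + 5.4·j20 + 25 = -375 + j108 → |·| ≈ 390.24, ∠ ≈ 163.93°
|G| = 500 / 390.24 ≈ 1.2813
Gain = 20 log₁₀(1.2813) ≈ 2.15 dB

2.2 dB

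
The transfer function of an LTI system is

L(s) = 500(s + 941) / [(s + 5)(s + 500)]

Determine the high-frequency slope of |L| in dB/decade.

-20 dB/decade

Each pole contributes −20 dB/decade at high frequency; each zero contributes +20 dB/decade.
Net: 1 zero(s) − 2 pole(s) → -20 dB/decade.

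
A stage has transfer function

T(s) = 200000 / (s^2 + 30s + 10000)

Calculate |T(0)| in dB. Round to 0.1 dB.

T(0) = 200000 / 10000 = 20
20 log₁₀(20) ≈ 26.02 dB

26.0 dB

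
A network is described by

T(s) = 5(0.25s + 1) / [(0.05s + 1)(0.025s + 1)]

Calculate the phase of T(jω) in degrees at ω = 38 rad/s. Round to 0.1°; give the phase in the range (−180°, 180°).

At ω = 38 rad/s:
zero (1 + j38·0.25) = 1 + j9.5 → |·| ≈ 9.5525, ∠ ≈ 83.99°
pole (1 + j38·0.05) = 1 + j1.9 → |·| ≈ 2.1471, ∠ ≈ 62.24°
pole (1 + j38·0.025) = 1 + j0.95 → |·| ≈ 1.3793, ∠ ≈ 43.53°
∠T = (83.99°) − (62.24° + 43.53°) = -21.78°

-21.8°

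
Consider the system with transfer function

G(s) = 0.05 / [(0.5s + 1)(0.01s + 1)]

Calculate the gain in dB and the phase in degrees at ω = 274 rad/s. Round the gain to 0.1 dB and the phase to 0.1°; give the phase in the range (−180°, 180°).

-78.1 dB, -159.5°

At ω = 274 rad/s:
pole (1 + j274·0.5) = 1 + j137 → |·| ≈ 137, ∠ ≈ 89.58°
pole (1 + j274·0.01) = 1 + j2.74 → |·| ≈ 2.9168, ∠ ≈ 69.95°
|G| = 0.05 · 1 / (137 · 2.9168) ≈ 0.00012512
Gain = 20 log₁₀(0.00012512) ≈ -78.05 dB
∠G = (0°) − (89.58° + 69.95°) = -159.53°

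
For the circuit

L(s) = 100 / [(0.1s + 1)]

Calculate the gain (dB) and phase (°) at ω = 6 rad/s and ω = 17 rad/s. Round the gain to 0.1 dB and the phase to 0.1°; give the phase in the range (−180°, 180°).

ω = 6: 38.7 dB, -31.0°; ω = 17: 34.1 dB, -59.5°

At ω = 6 rad/s:
pole (1 + j6·0.1) = 1 + j0.6 → |·| ≈ 1.1662, ∠ ≈ 30.96°
|L| = 100 · 1 / (1.1662) ≈ 85.749
Gain = 20 log₁₀(85.749) ≈ 38.66 dB
∠L = (0°) − (30.96°) = -30.96°

At ω = 17 rad/s:
pole (1 + j17·0.1) = 1 + j1.7 → |·| ≈ 1.9723, ∠ ≈ 59.53°
|L| = 100 · 1 / (1.9723) ≈ 50.702
Gain = 20 log₁₀(50.702) ≈ 34.10 dB
∠L = (0°) − (59.53°) = -59.53°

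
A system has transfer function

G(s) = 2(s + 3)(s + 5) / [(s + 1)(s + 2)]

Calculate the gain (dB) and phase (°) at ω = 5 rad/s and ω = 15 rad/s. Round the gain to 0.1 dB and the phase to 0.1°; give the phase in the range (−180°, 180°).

ω = 5: 9.6 dB, -42.9°; ω = 15: 6.6 dB, -18.3°

At s = jω = j5:
zero (s+3): 3 + j5 → |·| = √(3²+5²) = √34 ≈ 5.831, ∠ = arctan(5/3) ≈ 59.04°
zero (s+5): 5 + j5 → |·| = √(5²+5²) = √50 ≈ 7.0711, ∠ = arctan(5/5) ≈ 45.00°
pole (s+1): 1 + j5 → |·| = √(1²+5²) = √26 ≈ 5.099, ∠ = arctan(5/1) ≈ 78.69°
pole (s+2): 2 + j5 → |·| = √(2²+5²) = √29 ≈ 5.3852, ∠ = arctan(5/2) ≈ 68.20°
|G| = 2 · 41.232 / 27.459 ≈ 3.0032
Gain = 20 log₁₀(3.0032) ≈ 9.55 dB
∠G = 104.04° − 146.89° = -42.85°

At s = jω = j15:
zero (s+3): 3 + j15 → |·| = √(3²+15²) = √234 ≈ 15.297, ∠ = arctan(15/3) ≈ 78.69°
zero (s+5): 5 + j15 → |·| = √(5²+15²) = √250 ≈ 15.811, ∠ = arctan(15/5) ≈ 71.57°
pole (s+1): 1 + j15 → |·| = √(1²+15²) = √226 ≈ 15.033, ∠ = arctan(15/1) ≈ 86.19°
pole (s+2): 2 + j15 → |·| = √(2²+15²) = √229 ≈ 15.133, ∠ = arctan(15/2) ≈ 82.41°
|G| = 2 · 241.86 / 227.49 ≈ 2.1263
Gain = 20 log₁₀(2.1263) ≈ 6.55 dB
∠G = 150.26° − 168.60° = -18.34°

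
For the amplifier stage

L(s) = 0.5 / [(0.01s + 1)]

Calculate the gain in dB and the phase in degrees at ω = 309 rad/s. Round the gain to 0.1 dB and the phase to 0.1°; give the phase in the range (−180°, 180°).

-16.3 dB, -72.1°

At ω = 309 rad/s:
pole (1 + j309·0.01) = 1 + j3.09 → |·| ≈ 3.2478, ∠ ≈ 72.07°
|L| = 0.5 · 1 / (3.2478) ≈ 0.15395
Gain = 20 log₁₀(0.15395) ≈ -16.25 dB
∠L = (0°) − (72.07°) = -72.07°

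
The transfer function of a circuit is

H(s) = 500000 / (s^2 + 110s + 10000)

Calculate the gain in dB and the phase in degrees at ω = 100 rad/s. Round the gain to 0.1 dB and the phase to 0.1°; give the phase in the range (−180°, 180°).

At s = jω = j100:
quadratic: (j100)² + 110·j100 + 10000 = 0 + j11000 → |·| ≈ 11000, ∠ ≈ 90.00°
|H| = 500000 / 11000 ≈ 45.455
Gain = 20 log₁₀(45.455) ≈ 33.15 dB
∠H = 0.00° − 90.00° = -90.00°

33.2 dB, -90.0°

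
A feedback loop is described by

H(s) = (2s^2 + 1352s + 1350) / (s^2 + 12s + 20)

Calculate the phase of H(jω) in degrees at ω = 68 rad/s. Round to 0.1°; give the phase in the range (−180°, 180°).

-75.0°

Substitute s = j68:
Numerator: 2(j68)^2 + 1352(j68) + 1350 = -7898 + j91936
Denominator: (j68)^2 + 12(j68) + 20 = -4604 + j816
|N| = √(7898² + 91936²) ≈ 92275, ∠N ≈ 94.91°
|D| = √(4604² + 816²) ≈ 4675.8, ∠D ≈ 169.95°
∠H = 94.91° − 169.95° = -75.04°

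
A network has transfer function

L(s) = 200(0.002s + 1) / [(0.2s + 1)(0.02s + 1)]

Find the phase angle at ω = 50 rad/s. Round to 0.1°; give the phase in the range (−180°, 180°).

-123.6°

At ω = 50 rad/s:
zero (1 + j50·0.002) = 1 + j0.1 → |·| ≈ 1.005, ∠ ≈ 5.71°
pole (1 + j50·0.2) = 1 + j10 → |·| ≈ 10.05, ∠ ≈ 84.29°
pole (1 + j50·0.02) = 1 + j1 → |·| ≈ 1.4142, ∠ ≈ 45.00°
∠L = (5.71°) − (84.29° + 45.00°) = -123.58°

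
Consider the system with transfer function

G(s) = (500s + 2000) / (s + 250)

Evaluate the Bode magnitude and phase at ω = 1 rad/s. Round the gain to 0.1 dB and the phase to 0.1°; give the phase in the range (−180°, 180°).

18.3 dB, 13.8°

Substitute s = j1:
Numerator: 500(j1) + 2000 = 2000 + j500
Denominator: (j1) + 250 = 250 + j1
|N| = √(2000² + 500²) ≈ 2061.6, ∠N ≈ 14.04°
|D| = √(250² + 1²) ≈ 250, ∠D ≈ 0.23°
|G| = 2061.6 / 250 ≈ 8.2464
Gain = 20 log₁₀(8.2464) ≈ 18.33 dB
∠G = 14.04° − 0.23° = 13.81°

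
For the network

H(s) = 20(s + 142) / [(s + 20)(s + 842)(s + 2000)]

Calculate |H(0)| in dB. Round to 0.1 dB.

H(0) = 20·142 / (20·842·2000) ≈ 8.4323e-05
20 log₁₀(8.4323e-05) ≈ -81.48 dB

-81.5 dB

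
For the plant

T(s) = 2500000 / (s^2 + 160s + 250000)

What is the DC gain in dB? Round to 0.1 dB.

20.0 dB

T(0) = 2500000 / 250000 = 10
20 log₁₀(10) ≈ 20.00 dB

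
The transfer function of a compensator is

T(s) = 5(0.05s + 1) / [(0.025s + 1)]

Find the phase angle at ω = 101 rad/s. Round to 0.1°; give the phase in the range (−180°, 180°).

10.4°

At ω = 101 rad/s:
zero (1 + j101·0.05) = 1 + j5.05 → |·| ≈ 5.1481, ∠ ≈ 78.80°
pole (1 + j101·0.025) = 1 + j2.525 → |·| ≈ 2.7158, ∠ ≈ 68.39°
∠T = (78.80°) − (68.39°) = 10.41°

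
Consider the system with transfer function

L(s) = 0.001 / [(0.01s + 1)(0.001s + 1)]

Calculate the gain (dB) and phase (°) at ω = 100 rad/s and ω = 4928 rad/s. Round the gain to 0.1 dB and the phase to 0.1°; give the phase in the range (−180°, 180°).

ω = 100: -63.1 dB, -50.7°; ω = 4928: -107.9 dB, -167.4°

At ω = 100 rad/s:
pole (1 + j100·0.01) = 1 + j1 → |·| ≈ 1.4142, ∠ ≈ 45.00°
pole (1 + j100·0.001) = 1 + j0.1 → |·| ≈ 1.005, ∠ ≈ 5.71°
|L| = 0.001 · 1 / (1.4142 · 1.005) ≈ 0.0007036
Gain = 20 log₁₀(0.0007036) ≈ -63.05 dB
∠L = (0°) − (45.00° + 5.71°) = -50.71°

At ω = 4928 rad/s:
pole (1 + j4928·0.01) = 1 + j49.28 → |·| ≈ 49.29, ∠ ≈ 88.84°
pole (1 + j4928·0.001) = 1 + j4.928 → |·| ≈ 5.0284, ∠ ≈ 78.53°
|L| = 0.001 · 1 / (49.29 · 5.0284) ≈ 4.0347e-06
Gain = 20 log₁₀(4.0347e-06) ≈ -107.88 dB
∠L = (0°) − (88.84° + 78.53°) = -167.37°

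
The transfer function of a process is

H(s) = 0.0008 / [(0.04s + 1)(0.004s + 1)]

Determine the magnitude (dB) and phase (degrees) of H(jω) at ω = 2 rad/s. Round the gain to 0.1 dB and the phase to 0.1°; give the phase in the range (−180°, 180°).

-62.0 dB, -5.0°

At ω = 2 rad/s:
pole (1 + j2·0.04) = 1 + j0.08 → |·| ≈ 1.0032, ∠ ≈ 4.57°
pole (1 + j2·0.004) = 1 + j0.008 → |·| ≈ 1, ∠ ≈ 0.46°
|H| = 0.0008 · 1 / (1.0032 · 1) ≈ 0.00079745
Gain = 20 log₁₀(0.00079745) ≈ -61.97 dB
∠H = (0°) − (4.57° + 0.46°) = -5.03°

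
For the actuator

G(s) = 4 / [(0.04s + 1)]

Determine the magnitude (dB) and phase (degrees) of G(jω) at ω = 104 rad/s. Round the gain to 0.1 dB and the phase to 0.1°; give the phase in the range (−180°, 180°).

-0.6 dB, -76.5°

At ω = 104 rad/s:
pole (1 + j104·0.04) = 1 + j4.16 → |·| ≈ 4.2785, ∠ ≈ 76.48°
|G| = 4 · 1 / (4.2785) ≈ 0.93491
Gain = 20 log₁₀(0.93491) ≈ -0.58 dB
∠G = (0°) − (76.48°) = -76.48°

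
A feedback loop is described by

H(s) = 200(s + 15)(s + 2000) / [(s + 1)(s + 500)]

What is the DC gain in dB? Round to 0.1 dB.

H(0) = 200·15·2000 / (1·500) = 12000
20 log₁₀(12000) ≈ 81.58 dB

81.6 dB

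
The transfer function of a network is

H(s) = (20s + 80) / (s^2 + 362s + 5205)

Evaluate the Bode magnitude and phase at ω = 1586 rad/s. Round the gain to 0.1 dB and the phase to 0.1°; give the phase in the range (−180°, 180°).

Substitute s = j1586:
Numerator: 20(j1586) + 80 = 80 + j31720
Denominator: (j1586)^2 + 362(j1586) + 5205 = -2510191 + j574132
|N| = √(80² + 31720²) ≈ 31720, ∠N ≈ 89.86°
|D| = √(2510191² + 574132²) ≈ 2.575e+06, ∠D ≈ 167.12°
|H| = 31720 / 2.575e+06 ≈ 0.012318
Gain = 20 log₁₀(0.012318) ≈ -38.19 dB
∠H = 89.86° − 167.12° = -77.26°

-38.2 dB, -77.3°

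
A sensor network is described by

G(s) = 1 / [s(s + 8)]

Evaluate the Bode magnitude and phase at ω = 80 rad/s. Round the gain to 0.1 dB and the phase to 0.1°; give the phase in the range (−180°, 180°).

At s = jω = j80:
pole (s+8): 8 + j80 → |·| = √(8²+80²) = √6464 ≈ 80.399, ∠ = arctan(80/8) ≈ 84.29°
pole at origin: |s| = 80, ∠ = 90.00° (in denominator)
|G| = 1 / 6431.9 ≈ 0.00015548
Gain = 20 log₁₀(0.00015548) ≈ -76.17 dB
∠G = 0.00° − 174.29° = -174.29°

-76.2 dB, -174.3°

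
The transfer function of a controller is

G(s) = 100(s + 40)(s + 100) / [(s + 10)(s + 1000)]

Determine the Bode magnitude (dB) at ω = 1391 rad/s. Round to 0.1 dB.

38.2 dB

At s = jω = j1391:
zero (s+40): 40 + j1391 → |·| = √(40²+1391²) = √1936481 ≈ 1391.6, ∠ = arctan(1391/40) ≈ 88.35°
zero (s+100): 100 + j1391 → |·| = √(100²+1391²) = √1944881 ≈ 1394.6, ∠ = arctan(1391/100) ≈ 85.89°
pole (s+10): 10 + j1391 → |·| = √(10²+1391²) = √1934981 ≈ 1391, ∠ = arctan(1391/10) ≈ 89.59°
pole (s+1000): 1000 + j1391 → |·| = √(1000²+1391²) = √2934881 ≈ 1713.1, ∠ = arctan(1391/1000) ≈ 54.29°
|G| = 100 · 1.9407e+06 / 2.3829e+06 ≈ 81.443
Gain = 20 log₁₀(81.443) ≈ 38.22 dB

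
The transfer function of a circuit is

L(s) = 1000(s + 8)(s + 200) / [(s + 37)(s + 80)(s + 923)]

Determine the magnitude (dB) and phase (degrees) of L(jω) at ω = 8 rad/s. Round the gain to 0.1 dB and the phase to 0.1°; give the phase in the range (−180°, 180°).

At s = jω = j8:
zero (s+8): 8 + j8 → |·| = √(8²+8²) = √128 ≈ 11.314, ∠ = arctan(8/8) ≈ 45.00°
zero (s+200): 200 + j8 → |·| = √(200²+8²) = √40064 ≈ 200.16, ∠ = arctan(8/200) ≈ 2.29°
pole (s+37): 37 + j8 → |·| = √(37²+8²) = √1433 ≈ 37.855, ∠ = arctan(8/37) ≈ 12.20°
pole (s+80): 80 + j8 → |·| = √(80²+8²) = √6464 ≈ 80.399, ∠ = arctan(8/80) ≈ 5.71°
pole (s+923): 923 + j8 → |·| = √(923²+8²) = √851993 ≈ 923.03, ∠ = arctan(8/923) ≈ 0.50°
|L| = 1000 · 2264.6 / 2.8092e+06 ≈ 0.80614
Gain = 20 log₁₀(0.80614) ≈ -1.87 dB
∠L = 47.29° − 18.41° = 28.88°

-1.9 dB, 28.9°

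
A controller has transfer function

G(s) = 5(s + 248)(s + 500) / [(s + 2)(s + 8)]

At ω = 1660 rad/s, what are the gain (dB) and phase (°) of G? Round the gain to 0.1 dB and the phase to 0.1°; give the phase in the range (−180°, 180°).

14.5 dB, -24.9°

At s = jω = j1660:
zero (s+248): 248 + j1660 → |·| = √(248²+1660²) = √2817104 ≈ 1678.4, ∠ = arctan(1660/248) ≈ 81.50°
zero (s+500): 500 + j1660 → |·| = √(500²+1660²) = √3005600 ≈ 1733.7, ∠ = arctan(1660/500) ≈ 73.24°
pole (s+2): 2 + j1660 → |·| = √(2²+1660²) = √2755604 ≈ 1660, ∠ = arctan(1660/2) ≈ 89.93°
pole (s+8): 8 + j1660 → |·| = √(8²+1660²) = √2755664 ≈ 1660, ∠ = arctan(1660/8) ≈ 89.72°
|G| = 5 · 2.9098e+06 / 2.7556e+06 ≈ 5.2798
Gain = 20 log₁₀(5.2798) ≈ 14.45 dB
∠G = 154.74° − 179.65° = -24.91°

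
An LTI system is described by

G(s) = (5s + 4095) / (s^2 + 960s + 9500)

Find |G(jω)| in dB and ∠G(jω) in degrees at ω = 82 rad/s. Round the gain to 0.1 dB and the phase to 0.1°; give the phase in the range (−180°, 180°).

-25.6 dB, -82.3°

Substitute s = j82:
Numerator: 5(j82) + 4095 = 4095 + j410
Denominator: (j82)^2 + 960(j82) + 9500 = 2776 + j78720
|N| = √(4095² + 410²) ≈ 4115.5, ∠N ≈ 5.72°
|D| = √(2776² + 78720²) ≈ 78769, ∠D ≈ 87.98°
|G| = 4115.5 / 78769 ≈ 0.052248
Gain = 20 log₁₀(0.052248) ≈ -25.64 dB
∠G = 5.72° − 87.98° = -82.26°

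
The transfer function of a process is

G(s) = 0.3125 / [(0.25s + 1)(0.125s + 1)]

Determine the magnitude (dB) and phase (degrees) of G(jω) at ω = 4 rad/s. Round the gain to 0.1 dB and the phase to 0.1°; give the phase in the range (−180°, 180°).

-14.1 dB, -71.6°

At ω = 4 rad/s:
pole (1 + j4·0.25) = 1 + j1 → |·| ≈ 1.4142, ∠ ≈ 45.00°
pole (1 + j4·0.125) = 1 + j0.5 → |·| ≈ 1.118, ∠ ≈ 26.57°
|G| = 0.3125 · 1 / (1.4142 · 1.118) ≈ 0.19765
Gain = 20 log₁₀(0.19765) ≈ -14.08 dB
∠G = (0°) − (45.00° + 26.57°) = -71.57°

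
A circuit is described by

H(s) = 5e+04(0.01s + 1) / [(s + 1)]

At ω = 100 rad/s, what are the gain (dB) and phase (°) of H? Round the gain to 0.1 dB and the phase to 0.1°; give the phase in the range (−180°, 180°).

57.0 dB, -44.4°

At ω = 100 rad/s:
zero (1 + j100·0.01) = 1 + j1 → |·| ≈ 1.4142, ∠ ≈ 45.00°
pole (1 + j100·1) = 1 + j100 → |·| ≈ 100, ∠ ≈ 89.43°
|H| = 5e+04 · 1.4142 / (100) ≈ 707.1
Gain = 20 log₁₀(707.1) ≈ 56.99 dB
∠H = (45.00°) − (89.43°) = -44.43°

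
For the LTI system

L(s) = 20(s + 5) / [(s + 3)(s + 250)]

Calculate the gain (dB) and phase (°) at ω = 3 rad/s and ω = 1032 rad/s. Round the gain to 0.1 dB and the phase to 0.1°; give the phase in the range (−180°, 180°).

ω = 3: -19.2 dB, -14.7°; ω = 1032: -34.5 dB, -76.5°

At s = jω = j3:
zero (s+5): 5 + j3 → |·| = √(5²+3²) = √34 ≈ 5.831, ∠ = arctan(3/5) ≈ 30.96°
pole (s+3): 3 + j3 → |·| = √(3²+3²) = √18 ≈ 4.2426, ∠ = arctan(3/3) ≈ 45.00°
pole (s+250): 250 + j3 → |·| = √(250²+3²) = √62509 ≈ 250.02, ∠ = arctan(3/250) ≈ 0.69°
|L| = 20 · 5.831 / 1060.7 ≈ 0.10995
Gain = 20 log₁₀(0.10995) ≈ -19.18 dB
∠L = 30.96° − 45.69° = -14.73°

At s = jω = j1032:
zero (s+5): 5 + j1032 → |·| = √(5²+1032²) = √1065049 ≈ 1032, ∠ = arctan(1032/5) ≈ 89.72°
pole (s+3): 3 + j1032 → |·| = √(3²+1032²) = √1065033 ≈ 1032, ∠ = arctan(1032/3) ≈ 89.83°
pole (s+250): 250 + j1032 → |·| = √(250²+1032²) = √1127524 ≈ 1061.8, ∠ = arctan(1032/250) ≈ 76.38°
|L| = 20 · 1032 / 1.0958e+06 ≈ 0.018836
Gain = 20 log₁₀(0.018836) ≈ -34.50 dB
∠L = 89.72° − 166.21° = -76.49°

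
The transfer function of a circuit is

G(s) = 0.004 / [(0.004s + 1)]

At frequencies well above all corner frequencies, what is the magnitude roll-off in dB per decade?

-20 dB/decade

Each pole contributes −20 dB/decade at high frequency; each zero contributes +20 dB/decade.
Net: 0 zero(s) − 1 pole(s) → -20 dB/decade.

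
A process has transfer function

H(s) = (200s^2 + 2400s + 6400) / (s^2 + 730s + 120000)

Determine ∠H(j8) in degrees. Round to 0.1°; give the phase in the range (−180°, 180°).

105.6°

Substitute s = j8:
Numerator: 200(j8)^2 + 2400(j8) + 6400 = -6400 + j19200
Denominator: (j8)^2 + 730(j8) + 120000 = 119936 + j5840
|N| = √(6400² + 19200²) ≈ 20239, ∠N ≈ 108.43°
|D| = √(119936² + 5840²) ≈ 1.2008e+05, ∠D ≈ 2.79°
∠H = 108.43° − 2.79° = 105.64°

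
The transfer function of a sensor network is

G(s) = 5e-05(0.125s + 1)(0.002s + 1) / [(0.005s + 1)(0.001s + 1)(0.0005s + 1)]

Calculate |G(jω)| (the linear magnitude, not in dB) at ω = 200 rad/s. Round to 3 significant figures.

At ω = 200 rad/s:
zero (1 + j200·0.125) = 1 + j25 → |·| ≈ 25.02, ∠ ≈ 87.71°
zero (1 + j200·0.002) = 1 + j0.4 → |·| ≈ 1.077, ∠ ≈ 21.80°
pole (1 + j200·0.005) = 1 + j1 → |·| ≈ 1.4142, ∠ ≈ 45.00°
pole (1 + j200·0.001) = 1 + j0.2 → |·| ≈ 1.0198, ∠ ≈ 11.31°
pole (1 + j200·0.0005) = 1 + j0.1 → |·| ≈ 1.005, ∠ ≈ 5.71°
|G| = 5e-05 · 25.02 · 1.077 / (1.4142 · 1.0198 · 1.005) ≈ 0.00092957

0.000930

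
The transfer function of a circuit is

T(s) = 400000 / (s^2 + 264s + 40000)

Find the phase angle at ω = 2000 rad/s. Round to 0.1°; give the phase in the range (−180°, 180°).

-172.4°

At s = jω = j2000:
quadratic: (j2000)² + 264·j2000 + 40000 = -3960000 + j528000 → |·| ≈ 3.995e+06, ∠ ≈ 172.41°
∠T = 0.00° − 172.41° = -172.41°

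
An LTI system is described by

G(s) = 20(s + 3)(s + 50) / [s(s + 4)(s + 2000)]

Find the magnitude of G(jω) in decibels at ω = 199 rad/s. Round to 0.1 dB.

At s = jω = j199:
zero (s+3): 3 + j199 → |·| = √(3²+199²) = √39610 ≈ 199.02, ∠ = arctan(199/3) ≈ 89.14°
zero (s+50): 50 + j199 → |·| = √(50²+199²) = √42101 ≈ 205.19, ∠ = arctan(199/50) ≈ 75.90°
pole (s+4): 4 + j199 → |·| = √(4²+199²) = √39617 ≈ 199.04, ∠ = arctan(199/4) ≈ 88.85°
pole (s+2000): 2000 + j199 → |·| = √(2000²+199²) = √4039601 ≈ 2009.9, ∠ = arctan(199/2000) ≈ 5.68°
pole at origin: |s| = 199, ∠ = 90.00° (in denominator)
|G| = 20 · 40837 / 7.961e+07 ≈ 0.010259
Gain = 20 log₁₀(0.010259) ≈ -39.78 dB

-39.8 dB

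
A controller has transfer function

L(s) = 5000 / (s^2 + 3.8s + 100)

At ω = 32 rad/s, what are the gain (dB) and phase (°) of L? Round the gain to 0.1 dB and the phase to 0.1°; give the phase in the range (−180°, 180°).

14.6 dB, -172.5°

At s = jω = j32:
quadratic: (j32)² + 3.8·j32 + 100 = -924 + j121.6 → |·| ≈ 931.97, ∠ ≈ 172.50°
|L| = 5000 / 931.97 ≈ 5.365
Gain = 20 log₁₀(5.365) ≈ 14.59 dB
∠L = 0.00° − 172.50° = -172.50°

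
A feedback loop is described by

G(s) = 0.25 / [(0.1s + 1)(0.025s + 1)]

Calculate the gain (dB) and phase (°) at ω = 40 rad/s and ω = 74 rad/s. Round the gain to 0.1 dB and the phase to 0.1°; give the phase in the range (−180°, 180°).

ω = 40: -27.4 dB, -121.0°; ω = 74: -36.0 dB, -143.9°

At ω = 40 rad/s:
pole (1 + j40·0.1) = 1 + j4 → |·| ≈ 4.1231, ∠ ≈ 75.96°
pole (1 + j40·0.025) = 1 + j1 → |·| ≈ 1.4142, ∠ ≈ 45.00°
|G| = 0.25 · 1 / (4.1231 · 1.4142) ≈ 0.042875
Gain = 20 log₁₀(0.042875) ≈ -27.36 dB
∠G = (0°) − (75.96° + 45.00°) = -120.96°

At ω = 74 rad/s:
pole (1 + j74·0.1) = 1 + j7.4 → |·| ≈ 7.4673, ∠ ≈ 82.30°
pole (1 + j74·0.025) = 1 + j1.85 → |·| ≈ 2.103, ∠ ≈ 61.61°
|G| = 0.25 · 1 / (7.4673 · 2.103) ≈ 0.01592
Gain = 20 log₁₀(0.01592) ≈ -35.96 dB
∠G = (0°) − (82.30° + 61.61°) = -143.91°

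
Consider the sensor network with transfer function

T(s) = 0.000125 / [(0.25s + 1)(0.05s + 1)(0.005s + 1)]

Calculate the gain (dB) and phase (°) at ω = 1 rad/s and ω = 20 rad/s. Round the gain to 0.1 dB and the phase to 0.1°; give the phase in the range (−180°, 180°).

ω = 1: -78.3 dB, -17.2°; ω = 20: -95.3 dB, -129.4°

At ω = 1 rad/s:
pole (1 + j1·0.25) = 1 + j0.25 → |·| ≈ 1.0308, ∠ ≈ 14.04°
pole (1 + j1·0.05) = 1 + j0.05 → |·| ≈ 1.0012, ∠ ≈ 2.86°
pole (1 + j1·0.005) = 1 + j0.005 → |·| ≈ 1, ∠ ≈ 0.29°
|T| = 0.000125 · 1 / (1.0308 · 1.0012 · 1) ≈ 0.00012112
Gain = 20 log₁₀(0.00012112) ≈ -78.34 dB
∠T = (0°) − (14.04° + 2.86° + 0.29°) = -17.19°

At ω = 20 rad/s:
pole (1 + j20·0.25) = 1 + j5 → |·| ≈ 5.099, ∠ ≈ 78.69°
pole (1 + j20·0.05) = 1 + j1 → |·| ≈ 1.4142, ∠ ≈ 45.00°
pole (1 + j20·0.005) = 1 + j0.1 → |·| ≈ 1.005, ∠ ≈ 5.71°
|T| = 0.000125 · 1 / (5.099 · 1.4142 · 1.005) ≈ 1.7248e-05
Gain = 20 log₁₀(1.7248e-05) ≈ -95.27 dB
∠T = (0°) − (78.69° + 45.00° + 5.71°) = -129.40°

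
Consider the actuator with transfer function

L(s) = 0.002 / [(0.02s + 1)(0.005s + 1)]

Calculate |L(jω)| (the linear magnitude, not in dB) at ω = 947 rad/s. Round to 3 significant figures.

2.18e-05

At ω = 947 rad/s:
pole (1 + j947·0.02) = 1 + j18.94 → |·| ≈ 18.966, ∠ ≈ 86.98°
pole (1 + j947·0.005) = 1 + j4.735 → |·| ≈ 4.8394, ∠ ≈ 78.07°
|L| = 0.002 · 1 / (18.966 · 4.8394) ≈ 2.179e-05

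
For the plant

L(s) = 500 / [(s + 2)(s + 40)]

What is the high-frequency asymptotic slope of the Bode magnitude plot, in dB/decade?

-40 dB/decade

Each pole contributes −20 dB/decade at high frequency; each zero contributes +20 dB/decade.
Net: 0 zero(s) − 2 pole(s) → -40 dB/decade.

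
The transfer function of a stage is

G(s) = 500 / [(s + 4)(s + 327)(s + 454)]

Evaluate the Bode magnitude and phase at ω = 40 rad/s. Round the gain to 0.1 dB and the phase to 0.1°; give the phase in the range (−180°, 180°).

-81.6 dB, -96.3°

At s = jω = j40:
pole (s+4): 4 + j40 → |·| = √(4²+40²) = √1616 ≈ 40.2, ∠ = arctan(40/4) ≈ 84.29°
pole (s+327): 327 + j40 → |·| = √(327²+40²) = √108529 ≈ 329.44, ∠ = arctan(40/327) ≈ 6.97°
pole (s+454): 454 + j40 → |·| = √(454²+40²) = √207716 ≈ 455.76, ∠ = arctan(40/454) ≈ 5.04°
|G| = 500 / 6.0359e+06 ≈ 8.2838e-05
Gain = 20 log₁₀(8.2838e-05) ≈ -81.64 dB
∠G = 0.00° − 96.30° = -96.30°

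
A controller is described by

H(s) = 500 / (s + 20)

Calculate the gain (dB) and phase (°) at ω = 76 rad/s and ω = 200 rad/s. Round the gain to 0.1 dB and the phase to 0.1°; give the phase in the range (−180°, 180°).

At s = jω = j76:
pole (s+20): 20 + j76 → |·| = √(20²+76²) = √6176 ≈ 78.588, ∠ = arctan(76/20) ≈ 75.26°
|H| = 500 / 78.588 ≈ 6.3623
Gain = 20 log₁₀(6.3623) ≈ 16.07 dB
∠H = 0.00° − 75.26° = -75.26°

At s = jω = j200:
pole (s+20): 20 + j200 → |·| = √(20²+200²) = √40400 ≈ 201, ∠ = arctan(200/20) ≈ 84.29°
|H| = 500 / 201 ≈ 2.4876
Gain = 20 log₁₀(2.4876) ≈ 7.92 dB
∠H = 0.00° − 84.29° = -84.29°

ω = 76: 16.1 dB, -75.3°; ω = 200: 7.9 dB, -84.3°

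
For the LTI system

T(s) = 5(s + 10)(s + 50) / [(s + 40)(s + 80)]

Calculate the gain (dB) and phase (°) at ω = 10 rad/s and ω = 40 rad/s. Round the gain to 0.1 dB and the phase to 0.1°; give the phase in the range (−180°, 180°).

ω = 10: 0.7 dB, 35.1°; ω = 40: 8.3 dB, 43.1°

At s = jω = j10:
zero (s+10): 10 + j10 → |·| = √(10²+10²) = √200 ≈ 14.142, ∠ = arctan(10/10) ≈ 45.00°
zero (s+50): 50 + j10 → |·| = √(50²+10²) = √2600 ≈ 50.99, ∠ = arctan(10/50) ≈ 11.31°
pole (s+40): 40 + j10 → |·| = √(40²+10²) = √1700 ≈ 41.231, ∠ = arctan(10/40) ≈ 14.04°
pole (s+80): 80 + j10 → |·| = √(80²+10²) = √6500 ≈ 80.623, ∠ = arctan(10/80) ≈ 7.13°
|T| = 5 · 721.1 / 3324.2 ≈ 1.0846
Gain = 20 log₁₀(1.0846) ≈ 0.71 dB
∠T = 56.31° − 21.17° = 35.14°

At s = jω = j40:
zero (s+10): 10 + j40 → |·| = √(10²+40²) = √1700 ≈ 41.231, ∠ = arctan(40/10) ≈ 75.96°
zero (s+50): 50 + j40 → |·| = √(50²+40²) = √4100 ≈ 64.031, ∠ = arctan(40/50) ≈ 38.66°
pole (s+40): 40 + j40 → |·| = √(40²+40²) = √3200 ≈ 56.569, ∠ = arctan(40/40) ≈ 45.00°
pole (s+80): 80 + j40 → |·| = √(80²+40²) = √8000 ≈ 89.443, ∠ = arctan(40/80) ≈ 26.57°
|T| = 5 · 2640.1 / 5059.7 ≈ 2.6089
Gain = 20 log₁₀(2.6089) ≈ 8.33 dB
∠T = 114.62° − 71.57° = 43.05°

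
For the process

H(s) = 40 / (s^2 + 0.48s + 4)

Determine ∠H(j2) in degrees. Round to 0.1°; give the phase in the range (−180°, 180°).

At s = jω = j2:
quadratic: (j2)² + 0.48·j2 + 4 = 0 + j0.96 → |·| ≈ 0.96, ∠ ≈ 90.00°
∠H = 0.00° − 90.00° = -90.00°

-90.0°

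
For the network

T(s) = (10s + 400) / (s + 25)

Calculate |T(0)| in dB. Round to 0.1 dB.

T(0) = 400 / 25 = 16
20 log₁₀(16) ≈ 24.08 dB

24.1 dB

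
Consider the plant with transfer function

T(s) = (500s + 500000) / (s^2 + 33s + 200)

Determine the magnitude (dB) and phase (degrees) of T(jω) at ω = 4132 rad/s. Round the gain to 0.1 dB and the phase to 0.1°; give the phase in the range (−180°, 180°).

Substitute s = j4132:
Numerator: 500(j4132) + 500000 = 500000 + j2066000
Denominator: (j4132)^2 + 33(j4132) + 200 = -17073224 + j136356
|N| = √(500000² + 2066000²) ≈ 2.1256e+06, ∠N ≈ 76.40°
|D| = √(17073224² + 136356²) ≈ 1.7074e+07, ∠D ≈ 179.54°
|T| = 2.1256e+06 / 1.7074e+07 ≈ 0.12449
Gain = 20 log₁₀(0.12449) ≈ -18.10 dB
∠T = 76.40° − 179.54° = -103.14°

-18.1 dB, -103.1°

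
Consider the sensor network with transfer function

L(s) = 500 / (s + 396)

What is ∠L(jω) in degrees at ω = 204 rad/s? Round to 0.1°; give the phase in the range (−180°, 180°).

-27.3°

At s = jω = j204:
pole (s+396): 396 + j204 → |·| = √(396²+204²) = √198432 ≈ 445.46, ∠ = arctan(204/396) ≈ 27.26°
∠L = 0.00° − 27.26° = -27.26°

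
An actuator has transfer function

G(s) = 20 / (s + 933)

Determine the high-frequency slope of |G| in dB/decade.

Each pole contributes −20 dB/decade at high frequency; each zero contributes +20 dB/decade.
Net: 0 zero(s) − 1 pole(s) → -20 dB/decade.

-20 dB/decade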